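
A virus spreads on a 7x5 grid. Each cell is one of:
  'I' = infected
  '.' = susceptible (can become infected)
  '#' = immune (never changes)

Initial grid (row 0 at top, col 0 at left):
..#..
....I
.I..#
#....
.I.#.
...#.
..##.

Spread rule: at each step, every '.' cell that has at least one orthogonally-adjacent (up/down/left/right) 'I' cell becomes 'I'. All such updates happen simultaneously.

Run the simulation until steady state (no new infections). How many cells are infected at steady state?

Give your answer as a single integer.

Answer: 28

Derivation:
Step 0 (initial): 3 infected
Step 1: +9 new -> 12 infected
Step 2: +9 new -> 21 infected
Step 3: +3 new -> 24 infected
Step 4: +1 new -> 25 infected
Step 5: +1 new -> 26 infected
Step 6: +1 new -> 27 infected
Step 7: +1 new -> 28 infected
Step 8: +0 new -> 28 infected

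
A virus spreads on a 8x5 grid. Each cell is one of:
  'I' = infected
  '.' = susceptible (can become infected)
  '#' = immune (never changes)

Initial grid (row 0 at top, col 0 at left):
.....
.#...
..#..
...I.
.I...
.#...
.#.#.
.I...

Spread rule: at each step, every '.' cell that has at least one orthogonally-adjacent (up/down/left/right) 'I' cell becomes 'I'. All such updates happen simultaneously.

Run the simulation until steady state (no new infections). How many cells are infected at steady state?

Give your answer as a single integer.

Step 0 (initial): 3 infected
Step 1: +9 new -> 12 infected
Step 2: +11 new -> 23 infected
Step 3: +6 new -> 29 infected
Step 4: +4 new -> 33 infected
Step 5: +2 new -> 35 infected
Step 6: +0 new -> 35 infected

Answer: 35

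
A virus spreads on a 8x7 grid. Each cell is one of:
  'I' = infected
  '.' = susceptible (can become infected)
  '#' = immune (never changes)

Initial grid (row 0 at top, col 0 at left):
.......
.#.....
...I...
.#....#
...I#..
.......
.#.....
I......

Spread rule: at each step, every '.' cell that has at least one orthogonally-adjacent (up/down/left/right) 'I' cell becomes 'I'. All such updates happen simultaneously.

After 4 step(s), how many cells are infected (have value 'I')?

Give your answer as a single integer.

Step 0 (initial): 3 infected
Step 1: +8 new -> 11 infected
Step 2: +13 new -> 24 infected
Step 3: +12 new -> 36 infected
Step 4: +9 new -> 45 infected

Answer: 45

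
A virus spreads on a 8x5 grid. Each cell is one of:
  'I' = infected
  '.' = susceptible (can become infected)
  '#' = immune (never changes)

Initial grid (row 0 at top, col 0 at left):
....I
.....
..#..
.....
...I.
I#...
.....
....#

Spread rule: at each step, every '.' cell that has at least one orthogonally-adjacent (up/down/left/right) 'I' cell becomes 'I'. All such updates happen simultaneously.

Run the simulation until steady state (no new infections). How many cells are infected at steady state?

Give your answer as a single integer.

Step 0 (initial): 3 infected
Step 1: +8 new -> 11 infected
Step 2: +13 new -> 24 infected
Step 3: +8 new -> 32 infected
Step 4: +5 new -> 37 infected
Step 5: +0 new -> 37 infected

Answer: 37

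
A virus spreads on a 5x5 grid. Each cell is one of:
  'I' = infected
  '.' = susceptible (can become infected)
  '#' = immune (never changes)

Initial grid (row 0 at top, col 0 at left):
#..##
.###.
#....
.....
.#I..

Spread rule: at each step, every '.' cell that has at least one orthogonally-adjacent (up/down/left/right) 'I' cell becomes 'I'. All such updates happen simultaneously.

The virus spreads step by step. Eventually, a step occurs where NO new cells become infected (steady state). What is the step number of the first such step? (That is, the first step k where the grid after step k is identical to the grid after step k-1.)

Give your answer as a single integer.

Answer: 6

Derivation:
Step 0 (initial): 1 infected
Step 1: +2 new -> 3 infected
Step 2: +4 new -> 7 infected
Step 3: +4 new -> 11 infected
Step 4: +2 new -> 13 infected
Step 5: +1 new -> 14 infected
Step 6: +0 new -> 14 infected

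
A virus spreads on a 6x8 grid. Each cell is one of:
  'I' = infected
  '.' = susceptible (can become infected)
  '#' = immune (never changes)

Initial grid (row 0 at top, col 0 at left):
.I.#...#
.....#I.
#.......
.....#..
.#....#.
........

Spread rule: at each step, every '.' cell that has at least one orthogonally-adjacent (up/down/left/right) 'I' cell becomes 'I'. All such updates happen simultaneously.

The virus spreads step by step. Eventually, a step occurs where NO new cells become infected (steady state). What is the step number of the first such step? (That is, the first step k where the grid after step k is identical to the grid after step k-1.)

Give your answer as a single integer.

Step 0 (initial): 2 infected
Step 1: +6 new -> 8 infected
Step 2: +7 new -> 15 infected
Step 3: +6 new -> 21 infected
Step 4: +6 new -> 27 infected
Step 5: +5 new -> 32 infected
Step 6: +6 new -> 38 infected
Step 7: +3 new -> 41 infected
Step 8: +0 new -> 41 infected

Answer: 8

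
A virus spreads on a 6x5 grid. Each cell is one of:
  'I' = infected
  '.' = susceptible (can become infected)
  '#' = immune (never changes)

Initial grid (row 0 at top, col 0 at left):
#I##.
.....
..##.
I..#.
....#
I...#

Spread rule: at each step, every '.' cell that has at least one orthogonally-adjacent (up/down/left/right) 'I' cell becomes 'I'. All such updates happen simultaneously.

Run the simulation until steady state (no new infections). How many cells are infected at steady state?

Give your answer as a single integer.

Step 0 (initial): 3 infected
Step 1: +5 new -> 8 infected
Step 2: +6 new -> 14 infected
Step 3: +3 new -> 17 infected
Step 4: +2 new -> 19 infected
Step 5: +2 new -> 21 infected
Step 6: +1 new -> 22 infected
Step 7: +0 new -> 22 infected

Answer: 22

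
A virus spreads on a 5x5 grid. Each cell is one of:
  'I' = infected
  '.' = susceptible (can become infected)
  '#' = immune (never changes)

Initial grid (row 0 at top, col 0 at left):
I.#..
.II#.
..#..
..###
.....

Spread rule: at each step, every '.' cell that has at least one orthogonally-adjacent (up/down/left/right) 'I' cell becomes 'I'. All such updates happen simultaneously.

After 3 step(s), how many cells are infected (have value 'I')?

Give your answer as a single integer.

Answer: 10

Derivation:
Step 0 (initial): 3 infected
Step 1: +3 new -> 6 infected
Step 2: +2 new -> 8 infected
Step 3: +2 new -> 10 infected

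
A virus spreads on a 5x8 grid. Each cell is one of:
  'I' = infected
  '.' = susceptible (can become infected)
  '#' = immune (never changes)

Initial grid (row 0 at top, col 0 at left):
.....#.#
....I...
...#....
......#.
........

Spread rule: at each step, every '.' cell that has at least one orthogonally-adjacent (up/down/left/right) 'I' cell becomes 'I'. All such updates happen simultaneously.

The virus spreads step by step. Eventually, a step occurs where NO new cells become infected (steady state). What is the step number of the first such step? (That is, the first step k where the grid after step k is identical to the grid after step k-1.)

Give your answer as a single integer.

Answer: 8

Derivation:
Step 0 (initial): 1 infected
Step 1: +4 new -> 5 infected
Step 2: +5 new -> 10 infected
Step 3: +9 new -> 19 infected
Step 4: +7 new -> 26 infected
Step 5: +6 new -> 32 infected
Step 6: +3 new -> 35 infected
Step 7: +1 new -> 36 infected
Step 8: +0 new -> 36 infected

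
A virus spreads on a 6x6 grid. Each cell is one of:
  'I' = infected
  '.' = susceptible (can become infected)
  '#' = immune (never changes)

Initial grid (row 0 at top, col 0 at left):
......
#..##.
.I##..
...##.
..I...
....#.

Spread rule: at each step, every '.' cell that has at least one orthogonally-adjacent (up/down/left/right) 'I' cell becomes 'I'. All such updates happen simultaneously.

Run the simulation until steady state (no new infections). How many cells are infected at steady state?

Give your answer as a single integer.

Step 0 (initial): 2 infected
Step 1: +7 new -> 9 infected
Step 2: +7 new -> 16 infected
Step 3: +4 new -> 20 infected
Step 4: +3 new -> 23 infected
Step 5: +2 new -> 25 infected
Step 6: +3 new -> 28 infected
Step 7: +0 new -> 28 infected

Answer: 28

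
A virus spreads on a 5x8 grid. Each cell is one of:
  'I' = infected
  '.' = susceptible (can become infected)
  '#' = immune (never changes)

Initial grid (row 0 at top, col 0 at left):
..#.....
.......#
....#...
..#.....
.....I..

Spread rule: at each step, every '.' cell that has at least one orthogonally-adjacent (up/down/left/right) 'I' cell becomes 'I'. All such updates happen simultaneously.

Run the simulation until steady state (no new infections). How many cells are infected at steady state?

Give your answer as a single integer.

Step 0 (initial): 1 infected
Step 1: +3 new -> 4 infected
Step 2: +5 new -> 9 infected
Step 3: +5 new -> 14 infected
Step 4: +6 new -> 20 infected
Step 5: +6 new -> 26 infected
Step 6: +5 new -> 31 infected
Step 7: +2 new -> 33 infected
Step 8: +2 new -> 35 infected
Step 9: +1 new -> 36 infected
Step 10: +0 new -> 36 infected

Answer: 36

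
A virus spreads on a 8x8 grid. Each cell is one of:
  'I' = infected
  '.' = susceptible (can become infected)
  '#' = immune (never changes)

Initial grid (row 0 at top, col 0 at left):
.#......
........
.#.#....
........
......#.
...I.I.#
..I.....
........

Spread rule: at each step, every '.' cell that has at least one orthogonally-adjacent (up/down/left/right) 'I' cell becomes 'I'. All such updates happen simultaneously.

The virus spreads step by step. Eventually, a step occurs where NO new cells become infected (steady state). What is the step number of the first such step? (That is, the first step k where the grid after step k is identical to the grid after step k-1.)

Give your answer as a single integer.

Answer: 9

Derivation:
Step 0 (initial): 3 infected
Step 1: +9 new -> 12 infected
Step 2: +11 new -> 23 infected
Step 3: +10 new -> 33 infected
Step 4: +8 new -> 41 infected
Step 5: +7 new -> 48 infected
Step 6: +7 new -> 55 infected
Step 7: +3 new -> 58 infected
Step 8: +1 new -> 59 infected
Step 9: +0 new -> 59 infected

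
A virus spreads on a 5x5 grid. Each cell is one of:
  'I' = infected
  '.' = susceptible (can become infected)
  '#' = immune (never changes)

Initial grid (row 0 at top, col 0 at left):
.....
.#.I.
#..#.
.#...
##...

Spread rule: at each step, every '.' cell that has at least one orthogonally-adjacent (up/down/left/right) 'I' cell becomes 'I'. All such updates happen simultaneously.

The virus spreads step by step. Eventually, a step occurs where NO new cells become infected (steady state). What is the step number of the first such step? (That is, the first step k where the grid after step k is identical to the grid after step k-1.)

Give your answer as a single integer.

Step 0 (initial): 1 infected
Step 1: +3 new -> 4 infected
Step 2: +4 new -> 8 infected
Step 3: +4 new -> 12 infected
Step 4: +4 new -> 16 infected
Step 5: +2 new -> 18 infected
Step 6: +0 new -> 18 infected

Answer: 6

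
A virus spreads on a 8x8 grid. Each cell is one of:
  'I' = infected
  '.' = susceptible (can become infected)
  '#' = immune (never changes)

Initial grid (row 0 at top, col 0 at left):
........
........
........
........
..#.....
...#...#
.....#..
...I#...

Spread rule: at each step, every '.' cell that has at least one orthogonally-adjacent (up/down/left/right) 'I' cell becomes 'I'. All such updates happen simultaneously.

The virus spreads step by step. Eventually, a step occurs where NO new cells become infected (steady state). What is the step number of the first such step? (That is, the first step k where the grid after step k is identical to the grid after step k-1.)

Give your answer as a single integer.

Answer: 12

Derivation:
Step 0 (initial): 1 infected
Step 1: +2 new -> 3 infected
Step 2: +3 new -> 6 infected
Step 3: +4 new -> 10 infected
Step 4: +4 new -> 14 infected
Step 5: +6 new -> 20 infected
Step 6: +7 new -> 27 infected
Step 7: +10 new -> 37 infected
Step 8: +10 new -> 47 infected
Step 9: +7 new -> 54 infected
Step 10: +4 new -> 58 infected
Step 11: +1 new -> 59 infected
Step 12: +0 new -> 59 infected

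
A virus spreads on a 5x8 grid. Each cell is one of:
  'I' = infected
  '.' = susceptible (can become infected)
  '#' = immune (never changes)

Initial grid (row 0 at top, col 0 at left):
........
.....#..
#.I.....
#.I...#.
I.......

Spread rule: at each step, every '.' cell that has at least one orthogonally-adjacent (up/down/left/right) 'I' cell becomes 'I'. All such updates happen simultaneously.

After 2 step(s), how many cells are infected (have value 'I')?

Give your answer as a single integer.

Step 0 (initial): 3 infected
Step 1: +7 new -> 10 infected
Step 2: +6 new -> 16 infected

Answer: 16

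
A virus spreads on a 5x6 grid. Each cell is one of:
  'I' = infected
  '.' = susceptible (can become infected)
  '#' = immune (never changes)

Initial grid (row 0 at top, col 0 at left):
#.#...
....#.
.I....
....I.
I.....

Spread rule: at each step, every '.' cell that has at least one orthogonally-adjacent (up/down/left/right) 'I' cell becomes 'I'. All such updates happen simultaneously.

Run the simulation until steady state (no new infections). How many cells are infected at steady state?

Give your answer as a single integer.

Answer: 27

Derivation:
Step 0 (initial): 3 infected
Step 1: +10 new -> 13 infected
Step 2: +9 new -> 22 infected
Step 3: +2 new -> 24 infected
Step 4: +2 new -> 26 infected
Step 5: +1 new -> 27 infected
Step 6: +0 new -> 27 infected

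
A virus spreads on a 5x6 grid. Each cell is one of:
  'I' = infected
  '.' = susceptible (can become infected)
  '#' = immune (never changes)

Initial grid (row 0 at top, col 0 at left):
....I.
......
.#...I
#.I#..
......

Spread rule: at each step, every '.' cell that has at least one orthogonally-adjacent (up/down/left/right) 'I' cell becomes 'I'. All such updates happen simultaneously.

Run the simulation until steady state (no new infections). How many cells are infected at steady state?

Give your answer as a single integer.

Step 0 (initial): 3 infected
Step 1: +9 new -> 12 infected
Step 2: +8 new -> 20 infected
Step 3: +4 new -> 24 infected
Step 4: +2 new -> 26 infected
Step 5: +1 new -> 27 infected
Step 6: +0 new -> 27 infected

Answer: 27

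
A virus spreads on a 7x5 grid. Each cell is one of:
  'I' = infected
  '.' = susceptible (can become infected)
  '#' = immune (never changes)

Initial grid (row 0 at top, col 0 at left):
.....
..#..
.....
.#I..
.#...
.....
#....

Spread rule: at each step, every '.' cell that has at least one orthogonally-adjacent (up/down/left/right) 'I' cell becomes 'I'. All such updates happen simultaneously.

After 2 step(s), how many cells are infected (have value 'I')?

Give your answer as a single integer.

Answer: 9

Derivation:
Step 0 (initial): 1 infected
Step 1: +3 new -> 4 infected
Step 2: +5 new -> 9 infected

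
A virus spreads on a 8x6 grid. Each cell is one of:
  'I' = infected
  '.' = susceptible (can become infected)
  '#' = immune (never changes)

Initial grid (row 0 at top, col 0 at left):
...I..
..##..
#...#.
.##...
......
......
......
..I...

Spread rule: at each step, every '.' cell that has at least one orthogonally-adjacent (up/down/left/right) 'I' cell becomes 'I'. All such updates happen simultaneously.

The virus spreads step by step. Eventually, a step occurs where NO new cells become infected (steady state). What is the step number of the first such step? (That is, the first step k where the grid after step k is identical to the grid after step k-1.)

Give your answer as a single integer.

Step 0 (initial): 2 infected
Step 1: +5 new -> 7 infected
Step 2: +8 new -> 15 infected
Step 3: +9 new -> 24 infected
Step 4: +8 new -> 32 infected
Step 5: +6 new -> 38 infected
Step 6: +4 new -> 42 infected
Step 7: +0 new -> 42 infected

Answer: 7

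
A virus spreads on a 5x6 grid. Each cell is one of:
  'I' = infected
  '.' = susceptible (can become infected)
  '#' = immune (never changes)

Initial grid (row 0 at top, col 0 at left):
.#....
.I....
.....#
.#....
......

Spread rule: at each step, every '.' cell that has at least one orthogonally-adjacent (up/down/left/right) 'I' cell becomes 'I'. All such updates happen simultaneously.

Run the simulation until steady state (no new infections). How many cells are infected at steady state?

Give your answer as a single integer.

Step 0 (initial): 1 infected
Step 1: +3 new -> 4 infected
Step 2: +5 new -> 9 infected
Step 3: +5 new -> 14 infected
Step 4: +6 new -> 20 infected
Step 5: +4 new -> 24 infected
Step 6: +2 new -> 26 infected
Step 7: +1 new -> 27 infected
Step 8: +0 new -> 27 infected

Answer: 27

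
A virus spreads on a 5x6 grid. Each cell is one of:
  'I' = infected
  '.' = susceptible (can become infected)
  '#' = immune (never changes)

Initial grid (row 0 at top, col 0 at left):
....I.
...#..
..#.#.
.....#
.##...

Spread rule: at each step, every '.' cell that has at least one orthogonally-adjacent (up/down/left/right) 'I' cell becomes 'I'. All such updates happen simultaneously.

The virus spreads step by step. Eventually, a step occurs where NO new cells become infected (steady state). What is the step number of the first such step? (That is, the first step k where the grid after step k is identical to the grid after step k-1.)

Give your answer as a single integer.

Answer: 12

Derivation:
Step 0 (initial): 1 infected
Step 1: +3 new -> 4 infected
Step 2: +2 new -> 6 infected
Step 3: +3 new -> 9 infected
Step 4: +2 new -> 11 infected
Step 5: +2 new -> 13 infected
Step 6: +2 new -> 15 infected
Step 7: +2 new -> 17 infected
Step 8: +2 new -> 19 infected
Step 9: +3 new -> 22 infected
Step 10: +1 new -> 23 infected
Step 11: +1 new -> 24 infected
Step 12: +0 new -> 24 infected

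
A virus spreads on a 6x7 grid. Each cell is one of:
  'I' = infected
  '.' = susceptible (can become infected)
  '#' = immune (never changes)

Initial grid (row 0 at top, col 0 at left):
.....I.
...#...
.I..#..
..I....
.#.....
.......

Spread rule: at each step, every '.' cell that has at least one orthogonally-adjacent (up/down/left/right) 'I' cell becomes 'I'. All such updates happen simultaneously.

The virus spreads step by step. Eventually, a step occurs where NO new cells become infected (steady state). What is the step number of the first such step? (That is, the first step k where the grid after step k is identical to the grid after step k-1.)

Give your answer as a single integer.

Answer: 7

Derivation:
Step 0 (initial): 3 infected
Step 1: +9 new -> 12 infected
Step 2: +12 new -> 24 infected
Step 3: +8 new -> 32 infected
Step 4: +4 new -> 36 infected
Step 5: +2 new -> 38 infected
Step 6: +1 new -> 39 infected
Step 7: +0 new -> 39 infected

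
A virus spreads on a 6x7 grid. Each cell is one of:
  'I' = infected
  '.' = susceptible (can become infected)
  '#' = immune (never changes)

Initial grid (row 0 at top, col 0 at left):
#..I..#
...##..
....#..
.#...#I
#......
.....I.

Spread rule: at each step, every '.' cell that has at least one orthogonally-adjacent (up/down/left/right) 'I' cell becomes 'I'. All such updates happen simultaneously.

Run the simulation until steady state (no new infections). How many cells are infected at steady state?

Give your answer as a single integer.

Answer: 34

Derivation:
Step 0 (initial): 3 infected
Step 1: +7 new -> 10 infected
Step 2: +7 new -> 17 infected
Step 3: +6 new -> 23 infected
Step 4: +7 new -> 30 infected
Step 5: +3 new -> 33 infected
Step 6: +1 new -> 34 infected
Step 7: +0 new -> 34 infected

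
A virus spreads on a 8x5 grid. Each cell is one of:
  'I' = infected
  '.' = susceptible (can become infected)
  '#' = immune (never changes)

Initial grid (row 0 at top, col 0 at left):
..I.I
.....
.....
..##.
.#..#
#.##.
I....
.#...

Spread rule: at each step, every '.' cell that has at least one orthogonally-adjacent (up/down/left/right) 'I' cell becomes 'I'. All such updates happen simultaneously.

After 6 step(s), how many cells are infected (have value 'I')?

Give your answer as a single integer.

Answer: 30

Derivation:
Step 0 (initial): 3 infected
Step 1: +6 new -> 9 infected
Step 2: +7 new -> 16 infected
Step 3: +6 new -> 22 infected
Step 4: +4 new -> 26 infected
Step 5: +3 new -> 29 infected
Step 6: +1 new -> 30 infected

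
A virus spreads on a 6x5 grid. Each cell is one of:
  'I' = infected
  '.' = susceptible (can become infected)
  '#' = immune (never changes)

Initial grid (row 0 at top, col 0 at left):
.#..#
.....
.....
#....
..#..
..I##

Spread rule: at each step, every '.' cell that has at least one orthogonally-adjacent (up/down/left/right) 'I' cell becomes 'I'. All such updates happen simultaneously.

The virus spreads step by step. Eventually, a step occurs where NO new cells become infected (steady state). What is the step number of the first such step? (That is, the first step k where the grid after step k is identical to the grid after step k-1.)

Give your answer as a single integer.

Step 0 (initial): 1 infected
Step 1: +1 new -> 2 infected
Step 2: +2 new -> 4 infected
Step 3: +2 new -> 6 infected
Step 4: +2 new -> 8 infected
Step 5: +4 new -> 12 infected
Step 6: +5 new -> 17 infected
Step 7: +5 new -> 22 infected
Step 8: +2 new -> 24 infected
Step 9: +0 new -> 24 infected

Answer: 9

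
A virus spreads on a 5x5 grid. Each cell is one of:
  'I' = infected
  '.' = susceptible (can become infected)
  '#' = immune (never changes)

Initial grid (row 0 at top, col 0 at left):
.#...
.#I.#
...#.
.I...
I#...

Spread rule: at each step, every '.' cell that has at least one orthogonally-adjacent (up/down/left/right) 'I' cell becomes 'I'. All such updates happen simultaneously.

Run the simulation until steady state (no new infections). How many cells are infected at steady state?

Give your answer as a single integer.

Step 0 (initial): 3 infected
Step 1: +6 new -> 9 infected
Step 2: +4 new -> 13 infected
Step 3: +4 new -> 17 infected
Step 4: +3 new -> 20 infected
Step 5: +0 new -> 20 infected

Answer: 20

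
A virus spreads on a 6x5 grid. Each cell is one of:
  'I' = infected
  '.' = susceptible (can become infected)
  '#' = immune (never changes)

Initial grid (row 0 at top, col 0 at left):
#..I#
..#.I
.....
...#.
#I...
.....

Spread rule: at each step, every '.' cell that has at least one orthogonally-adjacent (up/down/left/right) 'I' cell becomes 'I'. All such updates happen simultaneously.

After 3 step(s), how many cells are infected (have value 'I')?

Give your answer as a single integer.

Step 0 (initial): 3 infected
Step 1: +6 new -> 9 infected
Step 2: +9 new -> 18 infected
Step 3: +5 new -> 23 infected

Answer: 23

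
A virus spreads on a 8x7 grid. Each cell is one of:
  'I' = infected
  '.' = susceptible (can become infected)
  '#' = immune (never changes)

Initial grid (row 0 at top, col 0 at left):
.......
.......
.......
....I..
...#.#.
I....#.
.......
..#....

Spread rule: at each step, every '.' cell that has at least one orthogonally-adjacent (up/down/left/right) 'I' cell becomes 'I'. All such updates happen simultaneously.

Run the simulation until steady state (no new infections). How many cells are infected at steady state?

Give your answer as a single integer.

Answer: 52

Derivation:
Step 0 (initial): 2 infected
Step 1: +7 new -> 9 infected
Step 2: +11 new -> 20 infected
Step 3: +13 new -> 33 infected
Step 4: +10 new -> 43 infected
Step 5: +7 new -> 50 infected
Step 6: +2 new -> 52 infected
Step 7: +0 new -> 52 infected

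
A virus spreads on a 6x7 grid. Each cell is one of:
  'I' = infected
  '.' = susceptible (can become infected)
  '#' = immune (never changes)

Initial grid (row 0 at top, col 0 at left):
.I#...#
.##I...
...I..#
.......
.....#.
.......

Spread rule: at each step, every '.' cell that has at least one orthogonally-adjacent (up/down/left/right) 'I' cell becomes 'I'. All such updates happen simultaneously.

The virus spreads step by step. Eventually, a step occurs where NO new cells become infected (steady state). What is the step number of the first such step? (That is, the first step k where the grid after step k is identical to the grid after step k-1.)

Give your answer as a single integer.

Step 0 (initial): 3 infected
Step 1: +6 new -> 9 infected
Step 2: +8 new -> 17 infected
Step 3: +8 new -> 25 infected
Step 4: +5 new -> 30 infected
Step 5: +4 new -> 34 infected
Step 6: +2 new -> 36 infected
Step 7: +0 new -> 36 infected

Answer: 7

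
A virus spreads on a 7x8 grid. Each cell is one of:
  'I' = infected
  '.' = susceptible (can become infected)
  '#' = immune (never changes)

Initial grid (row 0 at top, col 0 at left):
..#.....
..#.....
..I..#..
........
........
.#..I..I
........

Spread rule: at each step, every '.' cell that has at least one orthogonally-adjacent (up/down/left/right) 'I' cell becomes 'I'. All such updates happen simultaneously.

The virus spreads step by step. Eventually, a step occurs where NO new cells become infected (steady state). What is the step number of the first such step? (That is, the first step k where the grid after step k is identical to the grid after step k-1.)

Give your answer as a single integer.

Answer: 7

Derivation:
Step 0 (initial): 3 infected
Step 1: +10 new -> 13 infected
Step 2: +16 new -> 29 infected
Step 3: +10 new -> 39 infected
Step 4: +7 new -> 46 infected
Step 5: +5 new -> 51 infected
Step 6: +1 new -> 52 infected
Step 7: +0 new -> 52 infected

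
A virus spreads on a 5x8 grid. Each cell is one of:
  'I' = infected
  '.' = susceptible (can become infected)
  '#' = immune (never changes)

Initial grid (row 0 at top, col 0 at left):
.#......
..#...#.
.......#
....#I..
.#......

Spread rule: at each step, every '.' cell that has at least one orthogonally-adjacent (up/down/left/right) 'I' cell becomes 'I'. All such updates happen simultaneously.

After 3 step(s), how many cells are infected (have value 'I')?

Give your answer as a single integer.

Answer: 15

Derivation:
Step 0 (initial): 1 infected
Step 1: +3 new -> 4 infected
Step 2: +6 new -> 10 infected
Step 3: +5 new -> 15 infected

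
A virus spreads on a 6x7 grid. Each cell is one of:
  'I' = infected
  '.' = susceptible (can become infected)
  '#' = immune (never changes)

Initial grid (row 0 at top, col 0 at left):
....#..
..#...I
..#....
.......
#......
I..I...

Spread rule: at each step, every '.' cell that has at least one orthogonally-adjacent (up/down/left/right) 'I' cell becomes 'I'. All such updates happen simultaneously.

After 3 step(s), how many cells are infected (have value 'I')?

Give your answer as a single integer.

Step 0 (initial): 3 infected
Step 1: +7 new -> 10 infected
Step 2: +9 new -> 19 infected
Step 3: +10 new -> 29 infected

Answer: 29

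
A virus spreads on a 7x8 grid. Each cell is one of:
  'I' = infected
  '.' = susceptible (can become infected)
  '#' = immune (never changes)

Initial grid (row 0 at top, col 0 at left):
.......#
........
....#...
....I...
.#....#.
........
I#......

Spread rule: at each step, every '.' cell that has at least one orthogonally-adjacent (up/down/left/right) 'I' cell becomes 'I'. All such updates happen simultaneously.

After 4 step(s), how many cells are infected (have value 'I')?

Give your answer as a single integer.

Answer: 40

Derivation:
Step 0 (initial): 2 infected
Step 1: +4 new -> 6 infected
Step 2: +9 new -> 15 infected
Step 3: +12 new -> 27 infected
Step 4: +13 new -> 40 infected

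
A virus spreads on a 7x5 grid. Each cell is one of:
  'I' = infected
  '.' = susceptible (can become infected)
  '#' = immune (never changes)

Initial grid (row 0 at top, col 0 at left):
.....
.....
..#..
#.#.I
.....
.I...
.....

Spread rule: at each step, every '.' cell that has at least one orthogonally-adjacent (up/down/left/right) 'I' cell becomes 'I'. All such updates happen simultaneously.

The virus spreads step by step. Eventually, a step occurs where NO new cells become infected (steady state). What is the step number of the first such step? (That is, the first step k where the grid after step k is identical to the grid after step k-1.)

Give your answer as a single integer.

Step 0 (initial): 2 infected
Step 1: +7 new -> 9 infected
Step 2: +10 new -> 19 infected
Step 3: +5 new -> 24 infected
Step 4: +4 new -> 28 infected
Step 5: +3 new -> 31 infected
Step 6: +1 new -> 32 infected
Step 7: +0 new -> 32 infected

Answer: 7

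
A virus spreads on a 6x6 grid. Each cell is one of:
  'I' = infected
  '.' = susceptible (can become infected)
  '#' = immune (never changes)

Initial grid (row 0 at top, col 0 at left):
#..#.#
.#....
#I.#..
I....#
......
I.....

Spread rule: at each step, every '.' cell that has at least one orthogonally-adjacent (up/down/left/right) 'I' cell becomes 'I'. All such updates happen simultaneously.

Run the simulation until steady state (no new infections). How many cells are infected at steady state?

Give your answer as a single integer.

Answer: 28

Derivation:
Step 0 (initial): 3 infected
Step 1: +4 new -> 7 infected
Step 2: +4 new -> 11 infected
Step 3: +5 new -> 16 infected
Step 4: +5 new -> 21 infected
Step 5: +5 new -> 26 infected
Step 6: +2 new -> 28 infected
Step 7: +0 new -> 28 infected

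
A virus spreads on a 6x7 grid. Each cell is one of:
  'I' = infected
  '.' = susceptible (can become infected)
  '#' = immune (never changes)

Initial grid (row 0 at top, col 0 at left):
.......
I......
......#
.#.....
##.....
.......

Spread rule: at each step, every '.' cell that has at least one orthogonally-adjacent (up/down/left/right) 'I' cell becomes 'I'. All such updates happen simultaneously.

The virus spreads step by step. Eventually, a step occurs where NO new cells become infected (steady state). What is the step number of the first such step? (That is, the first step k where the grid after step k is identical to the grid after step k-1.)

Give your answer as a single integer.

Answer: 11

Derivation:
Step 0 (initial): 1 infected
Step 1: +3 new -> 4 infected
Step 2: +4 new -> 8 infected
Step 3: +3 new -> 11 infected
Step 4: +4 new -> 15 infected
Step 5: +5 new -> 20 infected
Step 6: +6 new -> 26 infected
Step 7: +5 new -> 31 infected
Step 8: +4 new -> 35 infected
Step 9: +2 new -> 37 infected
Step 10: +1 new -> 38 infected
Step 11: +0 new -> 38 infected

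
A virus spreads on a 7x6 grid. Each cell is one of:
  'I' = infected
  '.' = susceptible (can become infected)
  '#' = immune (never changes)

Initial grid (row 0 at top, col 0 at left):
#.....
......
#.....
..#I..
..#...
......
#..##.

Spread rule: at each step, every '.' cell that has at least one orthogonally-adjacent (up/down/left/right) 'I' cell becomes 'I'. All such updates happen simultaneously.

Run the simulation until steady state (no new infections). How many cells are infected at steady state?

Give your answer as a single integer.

Step 0 (initial): 1 infected
Step 1: +3 new -> 4 infected
Step 2: +6 new -> 10 infected
Step 3: +8 new -> 18 infected
Step 4: +8 new -> 26 infected
Step 5: +8 new -> 34 infected
Step 6: +1 new -> 35 infected
Step 7: +0 new -> 35 infected

Answer: 35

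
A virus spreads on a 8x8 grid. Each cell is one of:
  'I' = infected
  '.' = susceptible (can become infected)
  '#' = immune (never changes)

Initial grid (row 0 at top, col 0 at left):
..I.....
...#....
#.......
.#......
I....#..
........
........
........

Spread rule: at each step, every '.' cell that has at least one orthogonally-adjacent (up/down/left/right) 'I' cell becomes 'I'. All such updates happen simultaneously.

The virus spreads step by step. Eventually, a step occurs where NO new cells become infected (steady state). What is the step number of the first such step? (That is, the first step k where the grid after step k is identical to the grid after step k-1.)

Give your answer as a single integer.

Step 0 (initial): 2 infected
Step 1: +6 new -> 8 infected
Step 2: +7 new -> 15 infected
Step 3: +10 new -> 25 infected
Step 4: +8 new -> 33 infected
Step 5: +7 new -> 40 infected
Step 6: +6 new -> 46 infected
Step 7: +5 new -> 51 infected
Step 8: +5 new -> 56 infected
Step 9: +3 new -> 59 infected
Step 10: +1 new -> 60 infected
Step 11: +0 new -> 60 infected

Answer: 11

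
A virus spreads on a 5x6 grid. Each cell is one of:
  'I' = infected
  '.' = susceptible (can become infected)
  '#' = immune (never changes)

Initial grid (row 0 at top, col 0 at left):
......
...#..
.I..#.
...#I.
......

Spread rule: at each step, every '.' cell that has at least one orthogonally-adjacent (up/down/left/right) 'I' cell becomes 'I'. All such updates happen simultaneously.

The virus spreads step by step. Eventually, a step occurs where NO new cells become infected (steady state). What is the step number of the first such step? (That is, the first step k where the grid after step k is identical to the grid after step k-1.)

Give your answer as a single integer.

Step 0 (initial): 2 infected
Step 1: +6 new -> 8 infected
Step 2: +10 new -> 18 infected
Step 3: +5 new -> 23 infected
Step 4: +3 new -> 26 infected
Step 5: +1 new -> 27 infected
Step 6: +0 new -> 27 infected

Answer: 6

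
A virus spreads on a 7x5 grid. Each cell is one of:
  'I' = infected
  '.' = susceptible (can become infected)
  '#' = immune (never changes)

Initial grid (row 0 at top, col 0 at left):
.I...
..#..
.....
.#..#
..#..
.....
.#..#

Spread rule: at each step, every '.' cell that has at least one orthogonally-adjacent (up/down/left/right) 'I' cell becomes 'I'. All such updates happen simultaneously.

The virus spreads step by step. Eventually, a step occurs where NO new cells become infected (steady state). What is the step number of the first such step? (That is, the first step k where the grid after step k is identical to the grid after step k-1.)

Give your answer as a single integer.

Step 0 (initial): 1 infected
Step 1: +3 new -> 4 infected
Step 2: +3 new -> 7 infected
Step 3: +4 new -> 11 infected
Step 4: +4 new -> 15 infected
Step 5: +3 new -> 18 infected
Step 6: +3 new -> 21 infected
Step 7: +4 new -> 25 infected
Step 8: +3 new -> 28 infected
Step 9: +1 new -> 29 infected
Step 10: +0 new -> 29 infected

Answer: 10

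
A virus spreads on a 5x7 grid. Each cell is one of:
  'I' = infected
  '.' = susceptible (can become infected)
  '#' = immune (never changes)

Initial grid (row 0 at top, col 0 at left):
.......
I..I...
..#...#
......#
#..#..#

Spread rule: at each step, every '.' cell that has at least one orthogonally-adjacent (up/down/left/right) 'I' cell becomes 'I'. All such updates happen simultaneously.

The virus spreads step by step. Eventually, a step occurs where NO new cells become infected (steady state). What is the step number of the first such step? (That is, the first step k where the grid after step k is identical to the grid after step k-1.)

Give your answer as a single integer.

Answer: 6

Derivation:
Step 0 (initial): 2 infected
Step 1: +7 new -> 9 infected
Step 2: +8 new -> 17 infected
Step 3: +6 new -> 23 infected
Step 4: +5 new -> 28 infected
Step 5: +1 new -> 29 infected
Step 6: +0 new -> 29 infected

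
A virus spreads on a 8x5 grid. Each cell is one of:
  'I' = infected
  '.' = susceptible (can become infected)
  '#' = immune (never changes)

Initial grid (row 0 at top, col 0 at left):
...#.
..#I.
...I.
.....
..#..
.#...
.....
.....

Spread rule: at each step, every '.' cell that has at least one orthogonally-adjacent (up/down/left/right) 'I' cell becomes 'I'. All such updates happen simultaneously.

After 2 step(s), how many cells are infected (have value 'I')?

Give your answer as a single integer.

Answer: 11

Derivation:
Step 0 (initial): 2 infected
Step 1: +4 new -> 6 infected
Step 2: +5 new -> 11 infected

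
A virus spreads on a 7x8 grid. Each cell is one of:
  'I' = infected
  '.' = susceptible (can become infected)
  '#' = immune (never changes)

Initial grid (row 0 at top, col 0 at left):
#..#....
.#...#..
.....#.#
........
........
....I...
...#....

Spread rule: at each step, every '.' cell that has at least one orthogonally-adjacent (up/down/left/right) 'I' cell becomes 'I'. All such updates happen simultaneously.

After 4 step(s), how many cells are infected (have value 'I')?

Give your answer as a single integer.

Answer: 29

Derivation:
Step 0 (initial): 1 infected
Step 1: +4 new -> 5 infected
Step 2: +6 new -> 11 infected
Step 3: +9 new -> 20 infected
Step 4: +9 new -> 29 infected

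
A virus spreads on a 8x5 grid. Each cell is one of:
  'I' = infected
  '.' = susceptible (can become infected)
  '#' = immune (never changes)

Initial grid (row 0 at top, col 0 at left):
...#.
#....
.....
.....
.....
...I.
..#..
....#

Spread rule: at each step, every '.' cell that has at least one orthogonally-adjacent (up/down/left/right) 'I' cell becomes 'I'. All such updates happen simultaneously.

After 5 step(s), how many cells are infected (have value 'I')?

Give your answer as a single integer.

Answer: 30

Derivation:
Step 0 (initial): 1 infected
Step 1: +4 new -> 5 infected
Step 2: +6 new -> 11 infected
Step 3: +7 new -> 18 infected
Step 4: +7 new -> 25 infected
Step 5: +5 new -> 30 infected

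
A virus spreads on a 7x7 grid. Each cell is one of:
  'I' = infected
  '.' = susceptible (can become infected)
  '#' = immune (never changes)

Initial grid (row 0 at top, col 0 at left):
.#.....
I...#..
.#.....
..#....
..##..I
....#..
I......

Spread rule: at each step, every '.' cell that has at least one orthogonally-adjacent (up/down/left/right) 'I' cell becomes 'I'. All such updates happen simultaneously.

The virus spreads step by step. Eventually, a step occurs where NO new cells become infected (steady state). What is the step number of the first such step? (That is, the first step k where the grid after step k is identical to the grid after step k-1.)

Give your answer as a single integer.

Answer: 6

Derivation:
Step 0 (initial): 3 infected
Step 1: +8 new -> 11 infected
Step 2: +10 new -> 21 infected
Step 3: +11 new -> 32 infected
Step 4: +8 new -> 40 infected
Step 5: +2 new -> 42 infected
Step 6: +0 new -> 42 infected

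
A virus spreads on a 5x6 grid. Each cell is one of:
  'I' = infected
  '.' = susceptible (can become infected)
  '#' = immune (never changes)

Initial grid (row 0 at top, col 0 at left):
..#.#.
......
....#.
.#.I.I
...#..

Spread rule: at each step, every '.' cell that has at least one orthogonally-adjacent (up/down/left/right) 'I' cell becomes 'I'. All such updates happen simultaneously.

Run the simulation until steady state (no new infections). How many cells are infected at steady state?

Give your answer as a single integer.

Answer: 25

Derivation:
Step 0 (initial): 2 infected
Step 1: +5 new -> 7 infected
Step 2: +5 new -> 12 infected
Step 3: +6 new -> 18 infected
Step 4: +3 new -> 21 infected
Step 5: +3 new -> 24 infected
Step 6: +1 new -> 25 infected
Step 7: +0 new -> 25 infected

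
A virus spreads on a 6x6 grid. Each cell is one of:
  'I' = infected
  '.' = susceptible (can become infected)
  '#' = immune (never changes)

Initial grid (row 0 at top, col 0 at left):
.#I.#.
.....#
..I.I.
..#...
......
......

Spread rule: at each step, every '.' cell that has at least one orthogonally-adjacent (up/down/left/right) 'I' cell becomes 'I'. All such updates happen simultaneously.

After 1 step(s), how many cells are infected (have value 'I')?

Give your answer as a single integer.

Answer: 10

Derivation:
Step 0 (initial): 3 infected
Step 1: +7 new -> 10 infected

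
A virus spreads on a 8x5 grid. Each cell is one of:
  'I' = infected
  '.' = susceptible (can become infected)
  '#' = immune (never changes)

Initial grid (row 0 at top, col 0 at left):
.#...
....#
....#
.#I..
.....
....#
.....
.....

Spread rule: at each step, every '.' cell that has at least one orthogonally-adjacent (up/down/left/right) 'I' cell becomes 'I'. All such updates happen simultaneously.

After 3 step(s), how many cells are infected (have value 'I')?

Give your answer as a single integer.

Step 0 (initial): 1 infected
Step 1: +3 new -> 4 infected
Step 2: +7 new -> 11 infected
Step 3: +9 new -> 20 infected

Answer: 20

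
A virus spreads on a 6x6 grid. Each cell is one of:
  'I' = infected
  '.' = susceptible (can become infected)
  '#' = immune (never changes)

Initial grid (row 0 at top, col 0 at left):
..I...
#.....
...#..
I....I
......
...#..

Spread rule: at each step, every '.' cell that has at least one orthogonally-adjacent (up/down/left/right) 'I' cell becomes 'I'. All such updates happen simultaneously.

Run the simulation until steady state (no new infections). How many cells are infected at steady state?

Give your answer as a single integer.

Step 0 (initial): 3 infected
Step 1: +9 new -> 12 infected
Step 2: +14 new -> 26 infected
Step 3: +6 new -> 32 infected
Step 4: +1 new -> 33 infected
Step 5: +0 new -> 33 infected

Answer: 33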